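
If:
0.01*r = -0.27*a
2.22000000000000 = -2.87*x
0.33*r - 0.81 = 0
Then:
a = -0.09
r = 2.45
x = -0.77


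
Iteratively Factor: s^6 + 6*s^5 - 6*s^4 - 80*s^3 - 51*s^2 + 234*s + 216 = (s + 1)*(s^5 + 5*s^4 - 11*s^3 - 69*s^2 + 18*s + 216) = (s + 1)*(s + 4)*(s^4 + s^3 - 15*s^2 - 9*s + 54) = (s + 1)*(s + 3)*(s + 4)*(s^3 - 2*s^2 - 9*s + 18) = (s - 2)*(s + 1)*(s + 3)*(s + 4)*(s^2 - 9) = (s - 3)*(s - 2)*(s + 1)*(s + 3)*(s + 4)*(s + 3)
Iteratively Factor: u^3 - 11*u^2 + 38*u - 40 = (u - 2)*(u^2 - 9*u + 20) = (u - 5)*(u - 2)*(u - 4)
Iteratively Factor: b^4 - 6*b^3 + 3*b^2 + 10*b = (b)*(b^3 - 6*b^2 + 3*b + 10) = b*(b - 5)*(b^2 - b - 2) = b*(b - 5)*(b - 2)*(b + 1)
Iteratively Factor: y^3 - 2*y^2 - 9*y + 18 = (y - 2)*(y^2 - 9) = (y - 2)*(y + 3)*(y - 3)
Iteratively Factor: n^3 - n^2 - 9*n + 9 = (n - 3)*(n^2 + 2*n - 3) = (n - 3)*(n + 3)*(n - 1)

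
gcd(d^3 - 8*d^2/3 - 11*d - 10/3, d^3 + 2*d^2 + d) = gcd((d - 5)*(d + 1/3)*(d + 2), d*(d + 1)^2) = 1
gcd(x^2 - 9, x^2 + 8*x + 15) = x + 3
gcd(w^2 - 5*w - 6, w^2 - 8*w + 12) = w - 6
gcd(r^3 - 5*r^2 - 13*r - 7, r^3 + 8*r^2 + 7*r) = r + 1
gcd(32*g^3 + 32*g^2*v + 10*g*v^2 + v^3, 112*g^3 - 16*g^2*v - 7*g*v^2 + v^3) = 4*g + v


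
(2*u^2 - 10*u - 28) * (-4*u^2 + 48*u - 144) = -8*u^4 + 136*u^3 - 656*u^2 + 96*u + 4032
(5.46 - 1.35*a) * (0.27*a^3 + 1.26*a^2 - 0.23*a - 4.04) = -0.3645*a^4 - 0.2268*a^3 + 7.1901*a^2 + 4.1982*a - 22.0584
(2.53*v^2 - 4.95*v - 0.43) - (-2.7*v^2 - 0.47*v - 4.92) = 5.23*v^2 - 4.48*v + 4.49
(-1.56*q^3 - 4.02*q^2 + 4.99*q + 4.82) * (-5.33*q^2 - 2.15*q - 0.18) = 8.3148*q^5 + 24.7806*q^4 - 17.6729*q^3 - 35.6955*q^2 - 11.2612*q - 0.8676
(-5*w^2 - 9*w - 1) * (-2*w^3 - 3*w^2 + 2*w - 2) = 10*w^5 + 33*w^4 + 19*w^3 - 5*w^2 + 16*w + 2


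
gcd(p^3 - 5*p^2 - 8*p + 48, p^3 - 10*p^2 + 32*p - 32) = p^2 - 8*p + 16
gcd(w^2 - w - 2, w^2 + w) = w + 1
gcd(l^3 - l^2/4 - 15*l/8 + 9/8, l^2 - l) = l - 1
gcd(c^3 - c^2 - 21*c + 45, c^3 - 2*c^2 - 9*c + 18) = c - 3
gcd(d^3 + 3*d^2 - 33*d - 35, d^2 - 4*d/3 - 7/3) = d + 1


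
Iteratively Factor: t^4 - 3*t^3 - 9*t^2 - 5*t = (t)*(t^3 - 3*t^2 - 9*t - 5) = t*(t + 1)*(t^2 - 4*t - 5) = t*(t + 1)^2*(t - 5)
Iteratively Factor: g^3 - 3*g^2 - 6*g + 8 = (g + 2)*(g^2 - 5*g + 4) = (g - 4)*(g + 2)*(g - 1)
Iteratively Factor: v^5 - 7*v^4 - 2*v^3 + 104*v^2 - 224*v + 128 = (v + 4)*(v^4 - 11*v^3 + 42*v^2 - 64*v + 32) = (v - 1)*(v + 4)*(v^3 - 10*v^2 + 32*v - 32) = (v - 4)*(v - 1)*(v + 4)*(v^2 - 6*v + 8) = (v - 4)*(v - 2)*(v - 1)*(v + 4)*(v - 4)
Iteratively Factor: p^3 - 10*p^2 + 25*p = (p)*(p^2 - 10*p + 25) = p*(p - 5)*(p - 5)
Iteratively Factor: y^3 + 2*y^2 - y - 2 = (y + 2)*(y^2 - 1) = (y - 1)*(y + 2)*(y + 1)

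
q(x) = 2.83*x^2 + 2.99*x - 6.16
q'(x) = 5.66*x + 2.99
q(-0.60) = -6.94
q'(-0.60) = -0.41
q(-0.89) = -6.58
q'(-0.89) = -2.05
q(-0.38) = -6.89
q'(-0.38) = 0.84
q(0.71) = -2.61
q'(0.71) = 7.01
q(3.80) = 46.07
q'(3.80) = 24.50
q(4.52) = 65.17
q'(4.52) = 28.57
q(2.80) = 24.40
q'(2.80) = 18.84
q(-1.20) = -5.67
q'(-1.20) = -3.80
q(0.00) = -6.16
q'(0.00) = 2.99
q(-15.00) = 585.74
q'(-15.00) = -81.91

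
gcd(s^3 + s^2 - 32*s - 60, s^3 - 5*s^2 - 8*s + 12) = s^2 - 4*s - 12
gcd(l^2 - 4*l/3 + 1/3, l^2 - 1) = l - 1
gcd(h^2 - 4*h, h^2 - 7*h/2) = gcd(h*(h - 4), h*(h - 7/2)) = h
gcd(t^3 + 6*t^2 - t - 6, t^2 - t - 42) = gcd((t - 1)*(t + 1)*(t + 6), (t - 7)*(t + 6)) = t + 6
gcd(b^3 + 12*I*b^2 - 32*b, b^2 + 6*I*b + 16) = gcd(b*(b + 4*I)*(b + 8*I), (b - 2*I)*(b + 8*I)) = b + 8*I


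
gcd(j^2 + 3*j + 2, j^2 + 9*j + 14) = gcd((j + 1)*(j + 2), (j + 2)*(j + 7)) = j + 2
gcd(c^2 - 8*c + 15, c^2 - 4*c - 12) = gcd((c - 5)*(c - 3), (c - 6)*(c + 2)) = 1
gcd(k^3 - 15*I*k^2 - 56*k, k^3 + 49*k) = k^2 - 7*I*k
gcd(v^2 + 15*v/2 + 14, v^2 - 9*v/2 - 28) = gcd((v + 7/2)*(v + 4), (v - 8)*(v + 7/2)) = v + 7/2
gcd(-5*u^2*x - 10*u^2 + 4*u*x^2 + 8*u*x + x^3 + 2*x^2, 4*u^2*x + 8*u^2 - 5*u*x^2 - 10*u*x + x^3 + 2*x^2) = -u*x - 2*u + x^2 + 2*x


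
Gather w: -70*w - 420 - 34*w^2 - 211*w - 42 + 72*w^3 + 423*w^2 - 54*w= 72*w^3 + 389*w^2 - 335*w - 462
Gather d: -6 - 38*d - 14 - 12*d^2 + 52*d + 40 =-12*d^2 + 14*d + 20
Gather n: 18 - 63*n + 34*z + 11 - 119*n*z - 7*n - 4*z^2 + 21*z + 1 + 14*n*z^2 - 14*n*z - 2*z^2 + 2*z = n*(14*z^2 - 133*z - 70) - 6*z^2 + 57*z + 30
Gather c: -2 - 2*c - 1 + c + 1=-c - 2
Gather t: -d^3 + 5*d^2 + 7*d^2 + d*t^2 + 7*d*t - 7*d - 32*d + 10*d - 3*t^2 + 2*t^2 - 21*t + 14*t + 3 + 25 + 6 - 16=-d^3 + 12*d^2 - 29*d + t^2*(d - 1) + t*(7*d - 7) + 18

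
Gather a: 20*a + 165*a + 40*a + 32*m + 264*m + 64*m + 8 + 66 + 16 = 225*a + 360*m + 90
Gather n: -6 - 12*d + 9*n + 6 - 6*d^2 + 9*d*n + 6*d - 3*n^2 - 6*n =-6*d^2 - 6*d - 3*n^2 + n*(9*d + 3)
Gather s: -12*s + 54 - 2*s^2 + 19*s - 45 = -2*s^2 + 7*s + 9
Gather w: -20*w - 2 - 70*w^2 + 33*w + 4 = -70*w^2 + 13*w + 2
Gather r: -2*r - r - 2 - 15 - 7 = -3*r - 24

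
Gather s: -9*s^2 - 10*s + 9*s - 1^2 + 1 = -9*s^2 - s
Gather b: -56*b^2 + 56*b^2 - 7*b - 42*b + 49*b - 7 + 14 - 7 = 0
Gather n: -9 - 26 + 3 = -32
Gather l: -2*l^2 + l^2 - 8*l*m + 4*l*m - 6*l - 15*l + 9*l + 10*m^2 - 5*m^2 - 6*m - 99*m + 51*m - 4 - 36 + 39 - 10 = -l^2 + l*(-4*m - 12) + 5*m^2 - 54*m - 11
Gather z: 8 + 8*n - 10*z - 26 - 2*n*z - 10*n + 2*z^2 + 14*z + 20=-2*n + 2*z^2 + z*(4 - 2*n) + 2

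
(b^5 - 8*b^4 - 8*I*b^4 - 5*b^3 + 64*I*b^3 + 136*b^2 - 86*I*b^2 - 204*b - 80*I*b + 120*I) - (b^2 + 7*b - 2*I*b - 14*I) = b^5 - 8*b^4 - 8*I*b^4 - 5*b^3 + 64*I*b^3 + 135*b^2 - 86*I*b^2 - 211*b - 78*I*b + 134*I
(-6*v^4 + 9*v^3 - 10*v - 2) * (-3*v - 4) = 18*v^5 - 3*v^4 - 36*v^3 + 30*v^2 + 46*v + 8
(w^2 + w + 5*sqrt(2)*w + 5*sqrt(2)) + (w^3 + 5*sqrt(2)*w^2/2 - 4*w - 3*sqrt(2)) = w^3 + w^2 + 5*sqrt(2)*w^2/2 - 3*w + 5*sqrt(2)*w + 2*sqrt(2)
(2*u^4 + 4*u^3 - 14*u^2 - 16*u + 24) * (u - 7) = 2*u^5 - 10*u^4 - 42*u^3 + 82*u^2 + 136*u - 168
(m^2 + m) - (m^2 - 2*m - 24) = 3*m + 24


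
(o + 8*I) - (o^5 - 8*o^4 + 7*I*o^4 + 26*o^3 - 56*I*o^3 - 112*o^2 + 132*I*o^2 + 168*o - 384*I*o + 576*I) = -o^5 + 8*o^4 - 7*I*o^4 - 26*o^3 + 56*I*o^3 + 112*o^2 - 132*I*o^2 - 167*o + 384*I*o - 568*I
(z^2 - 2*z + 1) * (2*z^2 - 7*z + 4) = 2*z^4 - 11*z^3 + 20*z^2 - 15*z + 4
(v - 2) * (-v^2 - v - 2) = -v^3 + v^2 + 4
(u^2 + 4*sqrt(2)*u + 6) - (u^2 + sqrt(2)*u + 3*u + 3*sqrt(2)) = -3*u + 3*sqrt(2)*u - 3*sqrt(2) + 6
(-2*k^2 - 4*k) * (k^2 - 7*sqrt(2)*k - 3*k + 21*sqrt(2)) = -2*k^4 + 2*k^3 + 14*sqrt(2)*k^3 - 14*sqrt(2)*k^2 + 12*k^2 - 84*sqrt(2)*k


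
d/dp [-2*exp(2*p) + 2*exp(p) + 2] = (2 - 4*exp(p))*exp(p)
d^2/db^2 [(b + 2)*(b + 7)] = 2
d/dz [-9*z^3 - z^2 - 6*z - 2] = -27*z^2 - 2*z - 6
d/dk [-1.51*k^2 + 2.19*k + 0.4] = 2.19 - 3.02*k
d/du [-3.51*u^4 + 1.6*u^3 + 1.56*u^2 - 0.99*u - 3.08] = -14.04*u^3 + 4.8*u^2 + 3.12*u - 0.99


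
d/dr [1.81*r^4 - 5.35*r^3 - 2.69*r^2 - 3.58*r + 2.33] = 7.24*r^3 - 16.05*r^2 - 5.38*r - 3.58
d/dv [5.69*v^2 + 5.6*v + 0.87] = 11.38*v + 5.6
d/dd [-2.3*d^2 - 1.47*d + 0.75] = -4.6*d - 1.47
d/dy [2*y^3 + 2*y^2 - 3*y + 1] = 6*y^2 + 4*y - 3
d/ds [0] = 0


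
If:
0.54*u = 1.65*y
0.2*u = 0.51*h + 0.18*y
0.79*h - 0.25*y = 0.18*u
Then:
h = 0.00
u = 0.00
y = 0.00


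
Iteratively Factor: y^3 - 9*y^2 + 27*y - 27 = (y - 3)*(y^2 - 6*y + 9) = (y - 3)^2*(y - 3)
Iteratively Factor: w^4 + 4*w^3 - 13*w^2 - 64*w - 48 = (w + 4)*(w^3 - 13*w - 12) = (w + 1)*(w + 4)*(w^2 - w - 12) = (w - 4)*(w + 1)*(w + 4)*(w + 3)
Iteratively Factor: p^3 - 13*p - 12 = (p - 4)*(p^2 + 4*p + 3) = (p - 4)*(p + 3)*(p + 1)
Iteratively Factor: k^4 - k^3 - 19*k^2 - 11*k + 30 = (k - 1)*(k^3 - 19*k - 30) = (k - 1)*(k + 2)*(k^2 - 2*k - 15) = (k - 1)*(k + 2)*(k + 3)*(k - 5)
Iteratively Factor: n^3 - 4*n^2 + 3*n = (n - 3)*(n^2 - n) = (n - 3)*(n - 1)*(n)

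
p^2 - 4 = (p - 2)*(p + 2)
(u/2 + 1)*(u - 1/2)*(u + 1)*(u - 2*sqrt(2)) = u^4/2 - sqrt(2)*u^3 + 5*u^3/4 - 5*sqrt(2)*u^2/2 + u^2/4 - sqrt(2)*u/2 - u/2 + sqrt(2)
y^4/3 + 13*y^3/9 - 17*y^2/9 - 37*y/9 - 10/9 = (y/3 + 1/3)*(y - 2)*(y + 1/3)*(y + 5)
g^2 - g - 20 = (g - 5)*(g + 4)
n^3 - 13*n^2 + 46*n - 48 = (n - 8)*(n - 3)*(n - 2)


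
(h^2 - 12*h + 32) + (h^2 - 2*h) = 2*h^2 - 14*h + 32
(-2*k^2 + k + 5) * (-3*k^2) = 6*k^4 - 3*k^3 - 15*k^2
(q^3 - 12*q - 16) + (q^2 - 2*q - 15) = q^3 + q^2 - 14*q - 31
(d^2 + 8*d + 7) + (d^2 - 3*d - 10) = 2*d^2 + 5*d - 3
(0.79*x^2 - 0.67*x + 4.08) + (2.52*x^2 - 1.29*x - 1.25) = 3.31*x^2 - 1.96*x + 2.83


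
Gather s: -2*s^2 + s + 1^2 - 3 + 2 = -2*s^2 + s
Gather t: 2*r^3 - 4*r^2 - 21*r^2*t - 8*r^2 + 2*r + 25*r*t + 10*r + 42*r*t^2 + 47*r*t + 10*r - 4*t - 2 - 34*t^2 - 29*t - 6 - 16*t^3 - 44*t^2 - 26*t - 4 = 2*r^3 - 12*r^2 + 22*r - 16*t^3 + t^2*(42*r - 78) + t*(-21*r^2 + 72*r - 59) - 12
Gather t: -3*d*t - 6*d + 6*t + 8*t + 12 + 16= -6*d + t*(14 - 3*d) + 28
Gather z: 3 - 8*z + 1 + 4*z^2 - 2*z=4*z^2 - 10*z + 4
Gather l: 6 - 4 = 2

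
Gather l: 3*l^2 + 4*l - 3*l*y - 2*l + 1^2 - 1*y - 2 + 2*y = 3*l^2 + l*(2 - 3*y) + y - 1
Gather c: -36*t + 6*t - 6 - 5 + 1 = -30*t - 10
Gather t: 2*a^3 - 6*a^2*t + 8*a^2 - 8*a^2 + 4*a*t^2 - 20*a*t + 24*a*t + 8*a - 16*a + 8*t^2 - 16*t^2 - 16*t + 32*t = 2*a^3 - 8*a + t^2*(4*a - 8) + t*(-6*a^2 + 4*a + 16)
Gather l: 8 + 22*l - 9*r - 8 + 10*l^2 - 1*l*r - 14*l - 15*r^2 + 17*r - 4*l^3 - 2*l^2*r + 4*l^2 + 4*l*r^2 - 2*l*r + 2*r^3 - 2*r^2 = -4*l^3 + l^2*(14 - 2*r) + l*(4*r^2 - 3*r + 8) + 2*r^3 - 17*r^2 + 8*r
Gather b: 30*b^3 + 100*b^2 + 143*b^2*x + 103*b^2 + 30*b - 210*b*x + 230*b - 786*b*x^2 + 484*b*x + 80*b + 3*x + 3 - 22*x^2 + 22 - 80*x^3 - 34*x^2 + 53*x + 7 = 30*b^3 + b^2*(143*x + 203) + b*(-786*x^2 + 274*x + 340) - 80*x^3 - 56*x^2 + 56*x + 32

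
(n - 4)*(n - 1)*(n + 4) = n^3 - n^2 - 16*n + 16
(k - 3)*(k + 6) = k^2 + 3*k - 18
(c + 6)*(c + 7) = c^2 + 13*c + 42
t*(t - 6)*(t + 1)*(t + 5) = t^4 - 31*t^2 - 30*t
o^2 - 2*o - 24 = (o - 6)*(o + 4)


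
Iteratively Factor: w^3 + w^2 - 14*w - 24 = (w + 3)*(w^2 - 2*w - 8) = (w + 2)*(w + 3)*(w - 4)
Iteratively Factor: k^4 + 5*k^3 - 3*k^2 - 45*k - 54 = (k + 3)*(k^3 + 2*k^2 - 9*k - 18) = (k + 3)^2*(k^2 - k - 6) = (k - 3)*(k + 3)^2*(k + 2)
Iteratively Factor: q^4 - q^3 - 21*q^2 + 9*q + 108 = (q + 3)*(q^3 - 4*q^2 - 9*q + 36) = (q - 3)*(q + 3)*(q^2 - q - 12) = (q - 3)*(q + 3)^2*(q - 4)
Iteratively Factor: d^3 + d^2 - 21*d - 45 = (d + 3)*(d^2 - 2*d - 15) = (d - 5)*(d + 3)*(d + 3)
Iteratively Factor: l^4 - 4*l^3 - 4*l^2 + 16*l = (l)*(l^3 - 4*l^2 - 4*l + 16) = l*(l + 2)*(l^2 - 6*l + 8) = l*(l - 2)*(l + 2)*(l - 4)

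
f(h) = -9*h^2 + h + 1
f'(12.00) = -215.00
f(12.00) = -1283.00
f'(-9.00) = 163.00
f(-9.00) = -737.00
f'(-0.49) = 9.82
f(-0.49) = -1.65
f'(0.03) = 0.46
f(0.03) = 1.02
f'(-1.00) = 19.00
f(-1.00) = -9.00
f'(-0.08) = 2.44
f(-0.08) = 0.86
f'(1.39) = -24.02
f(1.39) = -15.00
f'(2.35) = -41.30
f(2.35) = -46.35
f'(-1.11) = 20.98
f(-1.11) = -11.20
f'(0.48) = -7.64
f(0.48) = -0.59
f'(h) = 1 - 18*h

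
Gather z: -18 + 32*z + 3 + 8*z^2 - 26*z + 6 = 8*z^2 + 6*z - 9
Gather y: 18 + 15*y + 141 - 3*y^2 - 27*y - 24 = -3*y^2 - 12*y + 135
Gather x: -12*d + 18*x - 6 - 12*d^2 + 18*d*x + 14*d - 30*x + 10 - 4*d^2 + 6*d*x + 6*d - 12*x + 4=-16*d^2 + 8*d + x*(24*d - 24) + 8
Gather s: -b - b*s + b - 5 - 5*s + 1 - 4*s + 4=s*(-b - 9)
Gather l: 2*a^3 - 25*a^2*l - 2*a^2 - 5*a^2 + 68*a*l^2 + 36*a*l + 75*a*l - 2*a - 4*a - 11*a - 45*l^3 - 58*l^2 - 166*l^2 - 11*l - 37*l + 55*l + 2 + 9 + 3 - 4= 2*a^3 - 7*a^2 - 17*a - 45*l^3 + l^2*(68*a - 224) + l*(-25*a^2 + 111*a + 7) + 10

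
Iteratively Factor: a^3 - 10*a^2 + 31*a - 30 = (a - 3)*(a^2 - 7*a + 10) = (a - 5)*(a - 3)*(a - 2)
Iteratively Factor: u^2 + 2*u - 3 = (u + 3)*(u - 1)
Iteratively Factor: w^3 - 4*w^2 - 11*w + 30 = (w - 5)*(w^2 + w - 6) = (w - 5)*(w - 2)*(w + 3)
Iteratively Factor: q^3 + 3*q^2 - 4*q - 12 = (q + 3)*(q^2 - 4) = (q + 2)*(q + 3)*(q - 2)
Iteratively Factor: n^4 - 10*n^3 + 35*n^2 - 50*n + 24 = (n - 3)*(n^3 - 7*n^2 + 14*n - 8) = (n - 3)*(n - 1)*(n^2 - 6*n + 8) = (n - 4)*(n - 3)*(n - 1)*(n - 2)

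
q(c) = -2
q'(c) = 0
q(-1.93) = -2.00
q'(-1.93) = 0.00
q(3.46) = -2.00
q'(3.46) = 0.00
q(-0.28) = -2.00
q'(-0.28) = 0.00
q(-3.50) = -2.00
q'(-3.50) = 0.00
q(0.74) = -2.00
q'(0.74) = 0.00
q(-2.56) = -2.00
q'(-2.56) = 0.00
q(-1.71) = -2.00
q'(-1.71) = 0.00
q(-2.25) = -2.00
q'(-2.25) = 0.00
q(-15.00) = -2.00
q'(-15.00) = 0.00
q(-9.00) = -2.00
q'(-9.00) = 0.00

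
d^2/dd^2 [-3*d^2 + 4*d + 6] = -6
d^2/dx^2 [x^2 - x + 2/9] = 2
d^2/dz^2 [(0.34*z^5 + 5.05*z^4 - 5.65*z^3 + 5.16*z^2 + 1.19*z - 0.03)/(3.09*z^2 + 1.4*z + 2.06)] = (19.478124*z^7 + 119.96925*z^6 + 178.030848*z^5 + 281.67642*z^4 + 289.744858*z^3 - 39.396882*z^2 - 190.085676*z + 37.194356)/(29.503629*z^6 + 40.10202*z^5 + 77.176458*z^4 + 56.21336*z^3 + 51.450972*z^2 + 17.82312*z + 8.741816)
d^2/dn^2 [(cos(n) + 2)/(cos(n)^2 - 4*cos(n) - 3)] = (9*sin(n)^4*cos(n) + 12*sin(n)^4 - 56*sin(n)^2 + 17*cos(n)/2 - cos(5*n)/2 - 8)/(sin(n)^2 + 4*cos(n) + 2)^3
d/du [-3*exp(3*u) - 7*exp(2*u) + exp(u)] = (-9*exp(2*u) - 14*exp(u) + 1)*exp(u)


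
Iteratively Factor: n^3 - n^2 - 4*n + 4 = (n + 2)*(n^2 - 3*n + 2) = (n - 2)*(n + 2)*(n - 1)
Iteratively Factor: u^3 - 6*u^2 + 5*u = (u - 5)*(u^2 - u) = u*(u - 5)*(u - 1)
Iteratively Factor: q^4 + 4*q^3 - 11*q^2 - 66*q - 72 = (q + 3)*(q^3 + q^2 - 14*q - 24) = (q + 3)^2*(q^2 - 2*q - 8) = (q - 4)*(q + 3)^2*(q + 2)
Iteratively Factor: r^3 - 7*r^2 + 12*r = (r - 3)*(r^2 - 4*r) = r*(r - 3)*(r - 4)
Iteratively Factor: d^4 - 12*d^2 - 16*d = (d)*(d^3 - 12*d - 16) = d*(d + 2)*(d^2 - 2*d - 8) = d*(d - 4)*(d + 2)*(d + 2)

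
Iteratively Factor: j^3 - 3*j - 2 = (j + 1)*(j^2 - j - 2) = (j - 2)*(j + 1)*(j + 1)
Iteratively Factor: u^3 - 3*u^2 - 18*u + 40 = (u + 4)*(u^2 - 7*u + 10) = (u - 5)*(u + 4)*(u - 2)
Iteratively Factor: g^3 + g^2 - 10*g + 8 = (g - 2)*(g^2 + 3*g - 4) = (g - 2)*(g + 4)*(g - 1)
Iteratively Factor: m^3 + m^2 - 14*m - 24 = (m + 2)*(m^2 - m - 12) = (m - 4)*(m + 2)*(m + 3)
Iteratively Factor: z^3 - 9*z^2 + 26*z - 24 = (z - 2)*(z^2 - 7*z + 12) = (z - 3)*(z - 2)*(z - 4)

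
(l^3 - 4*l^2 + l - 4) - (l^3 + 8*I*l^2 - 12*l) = -4*l^2 - 8*I*l^2 + 13*l - 4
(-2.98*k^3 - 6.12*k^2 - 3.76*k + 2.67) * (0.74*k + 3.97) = -2.2052*k^4 - 16.3594*k^3 - 27.0788*k^2 - 12.9514*k + 10.5999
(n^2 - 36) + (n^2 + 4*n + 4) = 2*n^2 + 4*n - 32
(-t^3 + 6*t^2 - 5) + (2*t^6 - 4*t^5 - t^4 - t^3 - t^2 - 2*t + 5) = 2*t^6 - 4*t^5 - t^4 - 2*t^3 + 5*t^2 - 2*t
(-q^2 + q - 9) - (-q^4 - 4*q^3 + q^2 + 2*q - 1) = q^4 + 4*q^3 - 2*q^2 - q - 8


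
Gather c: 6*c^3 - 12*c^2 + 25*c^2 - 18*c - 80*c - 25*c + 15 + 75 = 6*c^3 + 13*c^2 - 123*c + 90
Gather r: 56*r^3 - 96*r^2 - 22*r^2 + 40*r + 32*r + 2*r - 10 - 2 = 56*r^3 - 118*r^2 + 74*r - 12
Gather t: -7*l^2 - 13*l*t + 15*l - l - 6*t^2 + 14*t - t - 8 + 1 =-7*l^2 + 14*l - 6*t^2 + t*(13 - 13*l) - 7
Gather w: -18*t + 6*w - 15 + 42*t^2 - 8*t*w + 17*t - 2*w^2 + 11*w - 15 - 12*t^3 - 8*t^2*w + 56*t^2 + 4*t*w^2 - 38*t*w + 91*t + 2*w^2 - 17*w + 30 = -12*t^3 + 98*t^2 + 4*t*w^2 + 90*t + w*(-8*t^2 - 46*t)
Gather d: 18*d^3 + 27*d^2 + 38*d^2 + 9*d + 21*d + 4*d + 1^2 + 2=18*d^3 + 65*d^2 + 34*d + 3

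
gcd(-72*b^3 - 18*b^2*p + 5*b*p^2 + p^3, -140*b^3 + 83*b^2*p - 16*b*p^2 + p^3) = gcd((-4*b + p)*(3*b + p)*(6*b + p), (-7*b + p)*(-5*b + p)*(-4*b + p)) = -4*b + p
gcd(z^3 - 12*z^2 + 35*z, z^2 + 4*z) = z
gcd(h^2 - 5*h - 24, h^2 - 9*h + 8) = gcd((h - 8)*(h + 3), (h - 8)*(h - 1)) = h - 8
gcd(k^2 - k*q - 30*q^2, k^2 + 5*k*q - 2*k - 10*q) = k + 5*q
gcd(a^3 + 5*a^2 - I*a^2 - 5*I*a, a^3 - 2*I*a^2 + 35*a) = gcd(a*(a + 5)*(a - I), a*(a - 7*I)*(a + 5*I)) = a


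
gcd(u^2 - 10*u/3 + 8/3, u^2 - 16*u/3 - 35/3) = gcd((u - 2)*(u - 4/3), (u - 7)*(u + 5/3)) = 1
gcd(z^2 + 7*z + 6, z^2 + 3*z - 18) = z + 6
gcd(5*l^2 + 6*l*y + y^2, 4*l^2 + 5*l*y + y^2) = l + y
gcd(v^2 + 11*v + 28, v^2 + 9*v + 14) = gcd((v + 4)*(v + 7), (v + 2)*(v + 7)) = v + 7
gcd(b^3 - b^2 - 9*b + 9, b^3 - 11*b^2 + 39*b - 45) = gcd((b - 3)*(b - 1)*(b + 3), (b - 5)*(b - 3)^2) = b - 3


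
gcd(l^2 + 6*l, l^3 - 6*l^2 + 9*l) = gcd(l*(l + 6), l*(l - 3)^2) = l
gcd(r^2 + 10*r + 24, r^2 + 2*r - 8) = r + 4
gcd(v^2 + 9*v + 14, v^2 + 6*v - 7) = v + 7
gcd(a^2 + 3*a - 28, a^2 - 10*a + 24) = a - 4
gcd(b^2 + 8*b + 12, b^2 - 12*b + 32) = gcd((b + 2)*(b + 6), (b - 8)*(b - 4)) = 1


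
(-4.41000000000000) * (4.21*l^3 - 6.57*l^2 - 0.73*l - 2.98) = -18.5661*l^3 + 28.9737*l^2 + 3.2193*l + 13.1418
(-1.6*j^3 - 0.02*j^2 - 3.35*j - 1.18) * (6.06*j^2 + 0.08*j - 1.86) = -9.696*j^5 - 0.2492*j^4 - 17.3266*j^3 - 7.3816*j^2 + 6.1366*j + 2.1948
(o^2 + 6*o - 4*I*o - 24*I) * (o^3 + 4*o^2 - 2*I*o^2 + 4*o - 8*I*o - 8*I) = o^5 + 10*o^4 - 6*I*o^4 + 20*o^3 - 60*I*o^3 - 56*o^2 - 168*I*o^2 - 224*o - 144*I*o - 192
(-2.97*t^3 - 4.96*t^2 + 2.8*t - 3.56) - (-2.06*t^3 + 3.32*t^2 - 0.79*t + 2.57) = -0.91*t^3 - 8.28*t^2 + 3.59*t - 6.13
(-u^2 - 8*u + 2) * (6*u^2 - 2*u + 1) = -6*u^4 - 46*u^3 + 27*u^2 - 12*u + 2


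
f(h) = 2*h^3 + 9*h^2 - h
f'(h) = 6*h^2 + 18*h - 1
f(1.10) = 12.45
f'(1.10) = 26.06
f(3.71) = 222.30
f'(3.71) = 148.36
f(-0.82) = 5.77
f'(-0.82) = -11.73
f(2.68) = 100.46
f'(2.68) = 90.33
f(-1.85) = 19.99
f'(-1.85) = -13.76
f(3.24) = 159.26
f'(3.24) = 120.31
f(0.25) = 0.34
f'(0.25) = 3.88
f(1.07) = 11.68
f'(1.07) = 25.13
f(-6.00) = -102.00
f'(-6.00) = 107.00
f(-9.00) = -720.00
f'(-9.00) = 323.00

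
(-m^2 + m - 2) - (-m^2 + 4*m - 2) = -3*m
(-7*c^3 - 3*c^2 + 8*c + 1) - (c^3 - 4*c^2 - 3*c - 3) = -8*c^3 + c^2 + 11*c + 4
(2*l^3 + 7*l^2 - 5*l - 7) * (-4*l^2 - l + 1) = -8*l^5 - 30*l^4 + 15*l^3 + 40*l^2 + 2*l - 7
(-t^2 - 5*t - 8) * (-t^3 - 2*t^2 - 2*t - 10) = t^5 + 7*t^4 + 20*t^3 + 36*t^2 + 66*t + 80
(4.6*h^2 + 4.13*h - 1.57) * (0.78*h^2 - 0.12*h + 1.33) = 3.588*h^4 + 2.6694*h^3 + 4.3978*h^2 + 5.6813*h - 2.0881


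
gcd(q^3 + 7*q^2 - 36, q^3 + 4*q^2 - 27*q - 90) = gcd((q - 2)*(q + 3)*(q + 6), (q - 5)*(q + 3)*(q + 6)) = q^2 + 9*q + 18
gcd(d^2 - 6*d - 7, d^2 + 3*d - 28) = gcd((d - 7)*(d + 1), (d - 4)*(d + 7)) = 1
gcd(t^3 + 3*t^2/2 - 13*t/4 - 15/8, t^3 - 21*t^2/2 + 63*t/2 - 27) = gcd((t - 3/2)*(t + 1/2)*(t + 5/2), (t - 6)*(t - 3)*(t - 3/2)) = t - 3/2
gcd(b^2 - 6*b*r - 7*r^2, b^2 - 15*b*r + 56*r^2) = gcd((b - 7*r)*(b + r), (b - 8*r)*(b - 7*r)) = -b + 7*r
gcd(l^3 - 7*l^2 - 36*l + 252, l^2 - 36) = l^2 - 36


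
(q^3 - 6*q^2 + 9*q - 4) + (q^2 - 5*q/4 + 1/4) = q^3 - 5*q^2 + 31*q/4 - 15/4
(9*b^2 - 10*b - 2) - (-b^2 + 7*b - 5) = 10*b^2 - 17*b + 3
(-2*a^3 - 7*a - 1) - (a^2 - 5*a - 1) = -2*a^3 - a^2 - 2*a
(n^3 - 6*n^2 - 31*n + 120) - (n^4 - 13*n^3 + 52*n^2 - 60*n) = -n^4 + 14*n^3 - 58*n^2 + 29*n + 120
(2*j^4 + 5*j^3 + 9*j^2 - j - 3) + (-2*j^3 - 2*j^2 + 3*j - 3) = 2*j^4 + 3*j^3 + 7*j^2 + 2*j - 6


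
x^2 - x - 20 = (x - 5)*(x + 4)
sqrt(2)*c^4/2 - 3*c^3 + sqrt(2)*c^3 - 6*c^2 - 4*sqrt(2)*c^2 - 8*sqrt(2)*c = c*(c + 2)*(c - 4*sqrt(2))*(sqrt(2)*c/2 + 1)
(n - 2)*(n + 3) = n^2 + n - 6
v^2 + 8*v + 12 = (v + 2)*(v + 6)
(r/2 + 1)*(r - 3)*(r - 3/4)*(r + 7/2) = r^4/2 + 7*r^3/8 - 91*r^2/16 - 111*r/16 + 63/8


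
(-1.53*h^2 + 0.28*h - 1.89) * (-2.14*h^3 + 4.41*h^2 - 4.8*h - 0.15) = 3.2742*h^5 - 7.3465*h^4 + 12.6234*h^3 - 9.4494*h^2 + 9.03*h + 0.2835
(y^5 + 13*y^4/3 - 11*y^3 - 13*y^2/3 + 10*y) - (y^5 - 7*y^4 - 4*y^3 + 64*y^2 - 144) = 34*y^4/3 - 7*y^3 - 205*y^2/3 + 10*y + 144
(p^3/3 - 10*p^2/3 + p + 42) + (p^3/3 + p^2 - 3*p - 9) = 2*p^3/3 - 7*p^2/3 - 2*p + 33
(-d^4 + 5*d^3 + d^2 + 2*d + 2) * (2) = -2*d^4 + 10*d^3 + 2*d^2 + 4*d + 4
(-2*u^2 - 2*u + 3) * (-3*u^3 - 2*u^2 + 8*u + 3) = 6*u^5 + 10*u^4 - 21*u^3 - 28*u^2 + 18*u + 9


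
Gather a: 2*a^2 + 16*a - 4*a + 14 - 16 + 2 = 2*a^2 + 12*a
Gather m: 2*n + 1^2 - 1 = 2*n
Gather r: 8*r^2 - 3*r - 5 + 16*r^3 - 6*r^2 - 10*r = 16*r^3 + 2*r^2 - 13*r - 5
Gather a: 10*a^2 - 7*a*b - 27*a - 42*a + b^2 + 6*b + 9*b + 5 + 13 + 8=10*a^2 + a*(-7*b - 69) + b^2 + 15*b + 26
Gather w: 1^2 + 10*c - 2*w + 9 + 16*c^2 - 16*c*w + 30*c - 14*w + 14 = 16*c^2 + 40*c + w*(-16*c - 16) + 24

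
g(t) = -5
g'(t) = 0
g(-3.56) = -5.00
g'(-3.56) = 0.00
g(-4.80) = -5.00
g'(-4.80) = 0.00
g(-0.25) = -5.00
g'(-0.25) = 0.00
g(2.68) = -5.00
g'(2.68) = 0.00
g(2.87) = -5.00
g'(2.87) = 0.00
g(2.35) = -5.00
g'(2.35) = 0.00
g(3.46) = -5.00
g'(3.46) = 0.00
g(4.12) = -5.00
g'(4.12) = 0.00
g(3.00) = -5.00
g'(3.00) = 0.00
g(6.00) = -5.00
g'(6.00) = 0.00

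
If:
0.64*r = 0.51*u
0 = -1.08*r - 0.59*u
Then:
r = 0.00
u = 0.00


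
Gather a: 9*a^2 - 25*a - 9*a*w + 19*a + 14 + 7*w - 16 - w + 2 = 9*a^2 + a*(-9*w - 6) + 6*w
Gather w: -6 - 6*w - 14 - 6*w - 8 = -12*w - 28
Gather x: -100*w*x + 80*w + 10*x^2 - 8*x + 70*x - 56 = 80*w + 10*x^2 + x*(62 - 100*w) - 56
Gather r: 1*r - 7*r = -6*r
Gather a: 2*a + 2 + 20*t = 2*a + 20*t + 2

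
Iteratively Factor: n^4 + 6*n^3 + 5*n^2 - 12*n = (n + 4)*(n^3 + 2*n^2 - 3*n) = (n + 3)*(n + 4)*(n^2 - n) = (n - 1)*(n + 3)*(n + 4)*(n)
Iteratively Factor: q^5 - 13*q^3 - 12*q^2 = (q + 1)*(q^4 - q^3 - 12*q^2) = (q - 4)*(q + 1)*(q^3 + 3*q^2) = q*(q - 4)*(q + 1)*(q^2 + 3*q) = q^2*(q - 4)*(q + 1)*(q + 3)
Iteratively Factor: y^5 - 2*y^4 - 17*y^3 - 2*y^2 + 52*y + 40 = (y + 2)*(y^4 - 4*y^3 - 9*y^2 + 16*y + 20) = (y - 2)*(y + 2)*(y^3 - 2*y^2 - 13*y - 10) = (y - 2)*(y + 1)*(y + 2)*(y^2 - 3*y - 10) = (y - 5)*(y - 2)*(y + 1)*(y + 2)*(y + 2)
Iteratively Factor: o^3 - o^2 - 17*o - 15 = (o + 1)*(o^2 - 2*o - 15) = (o + 1)*(o + 3)*(o - 5)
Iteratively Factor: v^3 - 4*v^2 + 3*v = (v)*(v^2 - 4*v + 3) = v*(v - 3)*(v - 1)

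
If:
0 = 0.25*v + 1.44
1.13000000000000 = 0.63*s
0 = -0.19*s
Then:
No Solution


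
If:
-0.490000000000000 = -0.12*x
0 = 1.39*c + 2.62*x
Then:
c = -7.70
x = 4.08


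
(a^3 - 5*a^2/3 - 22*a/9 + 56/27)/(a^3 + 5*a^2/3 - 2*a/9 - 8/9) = (a - 7/3)/(a + 1)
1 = 1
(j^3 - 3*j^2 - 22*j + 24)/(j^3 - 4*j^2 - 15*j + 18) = (j + 4)/(j + 3)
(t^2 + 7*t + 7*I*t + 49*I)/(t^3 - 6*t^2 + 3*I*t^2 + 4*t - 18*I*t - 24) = (t^2 + t*(7 + 7*I) + 49*I)/(t^3 + t^2*(-6 + 3*I) + t*(4 - 18*I) - 24)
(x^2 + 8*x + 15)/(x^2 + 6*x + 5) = (x + 3)/(x + 1)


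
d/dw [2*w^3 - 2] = 6*w^2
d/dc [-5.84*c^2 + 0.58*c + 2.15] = 0.58 - 11.68*c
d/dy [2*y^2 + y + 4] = 4*y + 1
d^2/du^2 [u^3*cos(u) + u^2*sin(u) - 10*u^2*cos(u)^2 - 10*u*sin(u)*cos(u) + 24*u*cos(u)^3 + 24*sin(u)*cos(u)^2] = -u^3*cos(u) - 7*u^2*sin(u) + 20*u^2*cos(2*u) + 60*u*sin(2*u) - 8*u*cos(u) - 54*u*cos(3*u) - 40*sin(u) - 90*sin(3*u) - 30*cos(2*u) - 10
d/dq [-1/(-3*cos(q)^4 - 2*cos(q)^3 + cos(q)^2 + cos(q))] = (12*cos(q)^3 + 6*cos(q)^2 - 2*cos(q) - 1)*sin(q)/((3*cos(q)^3 + 2*cos(q)^2 - cos(q) - 1)^2*cos(q)^2)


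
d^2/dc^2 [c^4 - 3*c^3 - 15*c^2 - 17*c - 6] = 12*c^2 - 18*c - 30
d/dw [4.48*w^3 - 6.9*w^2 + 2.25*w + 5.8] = 13.44*w^2 - 13.8*w + 2.25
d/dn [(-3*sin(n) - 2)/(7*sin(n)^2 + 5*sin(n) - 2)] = (21*sin(n)^2 + 28*sin(n) + 16)*cos(n)/((sin(n) + 1)^2*(7*sin(n) - 2)^2)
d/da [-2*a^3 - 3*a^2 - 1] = 6*a*(-a - 1)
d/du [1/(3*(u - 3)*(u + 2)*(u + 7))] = (-(u - 3)*(u + 2) - (u - 3)*(u + 7) - (u + 2)*(u + 7))/(3*(u - 3)^2*(u + 2)^2*(u + 7)^2)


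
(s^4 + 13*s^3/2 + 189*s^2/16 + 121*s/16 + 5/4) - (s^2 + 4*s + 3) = s^4 + 13*s^3/2 + 173*s^2/16 + 57*s/16 - 7/4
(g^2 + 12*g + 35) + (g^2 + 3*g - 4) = 2*g^2 + 15*g + 31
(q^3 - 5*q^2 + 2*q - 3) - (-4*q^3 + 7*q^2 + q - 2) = 5*q^3 - 12*q^2 + q - 1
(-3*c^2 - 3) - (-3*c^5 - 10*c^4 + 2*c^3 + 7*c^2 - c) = 3*c^5 + 10*c^4 - 2*c^3 - 10*c^2 + c - 3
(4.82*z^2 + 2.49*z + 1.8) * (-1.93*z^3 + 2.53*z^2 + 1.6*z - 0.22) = -9.3026*z^5 + 7.3889*z^4 + 10.5377*z^3 + 7.4776*z^2 + 2.3322*z - 0.396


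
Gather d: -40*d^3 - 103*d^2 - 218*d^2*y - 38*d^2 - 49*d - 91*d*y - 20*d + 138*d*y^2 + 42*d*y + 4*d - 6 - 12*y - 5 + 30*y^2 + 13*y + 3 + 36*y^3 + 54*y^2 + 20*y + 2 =-40*d^3 + d^2*(-218*y - 141) + d*(138*y^2 - 49*y - 65) + 36*y^3 + 84*y^2 + 21*y - 6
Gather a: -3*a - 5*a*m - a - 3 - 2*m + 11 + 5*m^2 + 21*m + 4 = a*(-5*m - 4) + 5*m^2 + 19*m + 12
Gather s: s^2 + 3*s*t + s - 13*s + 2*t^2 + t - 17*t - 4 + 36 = s^2 + s*(3*t - 12) + 2*t^2 - 16*t + 32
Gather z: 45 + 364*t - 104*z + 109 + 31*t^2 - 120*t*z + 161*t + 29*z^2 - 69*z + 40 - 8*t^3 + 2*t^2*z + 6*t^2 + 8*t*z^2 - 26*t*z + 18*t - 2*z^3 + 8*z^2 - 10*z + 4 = -8*t^3 + 37*t^2 + 543*t - 2*z^3 + z^2*(8*t + 37) + z*(2*t^2 - 146*t - 183) + 198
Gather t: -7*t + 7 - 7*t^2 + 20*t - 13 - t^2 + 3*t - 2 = -8*t^2 + 16*t - 8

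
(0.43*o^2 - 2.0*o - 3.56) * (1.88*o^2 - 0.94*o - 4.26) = 0.8084*o^4 - 4.1642*o^3 - 6.6446*o^2 + 11.8664*o + 15.1656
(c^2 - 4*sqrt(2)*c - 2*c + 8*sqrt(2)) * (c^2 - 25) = c^4 - 4*sqrt(2)*c^3 - 2*c^3 - 25*c^2 + 8*sqrt(2)*c^2 + 50*c + 100*sqrt(2)*c - 200*sqrt(2)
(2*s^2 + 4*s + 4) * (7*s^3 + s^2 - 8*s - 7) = 14*s^5 + 30*s^4 + 16*s^3 - 42*s^2 - 60*s - 28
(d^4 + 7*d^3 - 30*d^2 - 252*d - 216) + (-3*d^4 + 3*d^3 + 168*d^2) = -2*d^4 + 10*d^3 + 138*d^2 - 252*d - 216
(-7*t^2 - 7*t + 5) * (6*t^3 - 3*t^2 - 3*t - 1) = -42*t^5 - 21*t^4 + 72*t^3 + 13*t^2 - 8*t - 5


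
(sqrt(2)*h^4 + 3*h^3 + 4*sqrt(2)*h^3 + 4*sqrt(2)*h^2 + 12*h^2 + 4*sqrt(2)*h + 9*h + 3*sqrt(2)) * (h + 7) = sqrt(2)*h^5 + 3*h^4 + 11*sqrt(2)*h^4 + 33*h^3 + 32*sqrt(2)*h^3 + 32*sqrt(2)*h^2 + 93*h^2 + 31*sqrt(2)*h + 63*h + 21*sqrt(2)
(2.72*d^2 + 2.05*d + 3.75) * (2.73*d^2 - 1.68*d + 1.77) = 7.4256*d^4 + 1.0269*d^3 + 11.6079*d^2 - 2.6715*d + 6.6375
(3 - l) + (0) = 3 - l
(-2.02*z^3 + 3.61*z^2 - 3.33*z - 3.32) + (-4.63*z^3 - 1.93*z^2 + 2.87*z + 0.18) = -6.65*z^3 + 1.68*z^2 - 0.46*z - 3.14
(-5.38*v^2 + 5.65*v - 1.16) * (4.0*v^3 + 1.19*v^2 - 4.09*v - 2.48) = -21.52*v^5 + 16.1978*v^4 + 24.0877*v^3 - 11.1465*v^2 - 9.2676*v + 2.8768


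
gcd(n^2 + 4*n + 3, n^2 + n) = n + 1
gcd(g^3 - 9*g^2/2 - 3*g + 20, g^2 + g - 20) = g - 4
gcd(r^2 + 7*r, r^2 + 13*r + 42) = r + 7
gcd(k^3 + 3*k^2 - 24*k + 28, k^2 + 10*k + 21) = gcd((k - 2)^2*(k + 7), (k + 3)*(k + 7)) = k + 7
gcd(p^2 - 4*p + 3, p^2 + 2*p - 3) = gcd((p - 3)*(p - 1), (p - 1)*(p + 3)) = p - 1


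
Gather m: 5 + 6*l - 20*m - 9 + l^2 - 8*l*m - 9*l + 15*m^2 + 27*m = l^2 - 3*l + 15*m^2 + m*(7 - 8*l) - 4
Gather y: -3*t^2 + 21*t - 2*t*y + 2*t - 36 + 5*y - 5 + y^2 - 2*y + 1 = -3*t^2 + 23*t + y^2 + y*(3 - 2*t) - 40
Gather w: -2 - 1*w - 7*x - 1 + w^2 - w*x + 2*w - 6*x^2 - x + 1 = w^2 + w*(1 - x) - 6*x^2 - 8*x - 2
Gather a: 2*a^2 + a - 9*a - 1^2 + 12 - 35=2*a^2 - 8*a - 24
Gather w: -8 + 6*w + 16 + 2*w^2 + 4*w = 2*w^2 + 10*w + 8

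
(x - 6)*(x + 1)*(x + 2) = x^3 - 3*x^2 - 16*x - 12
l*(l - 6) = l^2 - 6*l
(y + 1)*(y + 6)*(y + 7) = y^3 + 14*y^2 + 55*y + 42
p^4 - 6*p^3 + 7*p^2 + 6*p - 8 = (p - 4)*(p - 2)*(p - 1)*(p + 1)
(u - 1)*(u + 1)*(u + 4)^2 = u^4 + 8*u^3 + 15*u^2 - 8*u - 16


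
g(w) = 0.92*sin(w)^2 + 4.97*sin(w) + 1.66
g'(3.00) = -5.18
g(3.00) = 2.38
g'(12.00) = 3.36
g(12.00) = -0.74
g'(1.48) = 0.62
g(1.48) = 7.52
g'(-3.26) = -5.15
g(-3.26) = 2.26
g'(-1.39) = 0.57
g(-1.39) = -2.34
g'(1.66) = -0.61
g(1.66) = 7.52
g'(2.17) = -3.66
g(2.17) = 6.39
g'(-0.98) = 1.92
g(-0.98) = -1.83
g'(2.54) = -4.96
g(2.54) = 4.77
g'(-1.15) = 1.34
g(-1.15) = -2.11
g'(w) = 1.84*sin(w)*cos(w) + 4.97*cos(w) = (1.84*sin(w) + 4.97)*cos(w)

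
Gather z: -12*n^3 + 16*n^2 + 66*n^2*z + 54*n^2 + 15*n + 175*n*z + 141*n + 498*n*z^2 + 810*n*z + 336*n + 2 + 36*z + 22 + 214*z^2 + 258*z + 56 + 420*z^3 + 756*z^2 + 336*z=-12*n^3 + 70*n^2 + 492*n + 420*z^3 + z^2*(498*n + 970) + z*(66*n^2 + 985*n + 630) + 80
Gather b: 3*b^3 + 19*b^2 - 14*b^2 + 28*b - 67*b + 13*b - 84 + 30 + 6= 3*b^3 + 5*b^2 - 26*b - 48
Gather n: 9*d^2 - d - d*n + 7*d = 9*d^2 - d*n + 6*d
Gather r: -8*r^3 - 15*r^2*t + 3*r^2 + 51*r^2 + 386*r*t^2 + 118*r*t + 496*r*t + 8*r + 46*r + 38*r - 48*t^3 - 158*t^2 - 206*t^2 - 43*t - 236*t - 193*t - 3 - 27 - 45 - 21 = -8*r^3 + r^2*(54 - 15*t) + r*(386*t^2 + 614*t + 92) - 48*t^3 - 364*t^2 - 472*t - 96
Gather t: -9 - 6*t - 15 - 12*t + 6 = -18*t - 18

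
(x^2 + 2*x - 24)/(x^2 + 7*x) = (x^2 + 2*x - 24)/(x*(x + 7))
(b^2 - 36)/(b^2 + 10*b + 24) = (b - 6)/(b + 4)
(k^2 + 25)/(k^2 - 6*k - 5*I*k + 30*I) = (k + 5*I)/(k - 6)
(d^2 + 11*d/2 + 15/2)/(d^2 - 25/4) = 2*(d + 3)/(2*d - 5)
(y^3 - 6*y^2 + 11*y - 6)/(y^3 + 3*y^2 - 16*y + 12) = (y - 3)/(y + 6)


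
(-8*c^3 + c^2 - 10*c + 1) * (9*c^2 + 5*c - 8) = -72*c^5 - 31*c^4 - 21*c^3 - 49*c^2 + 85*c - 8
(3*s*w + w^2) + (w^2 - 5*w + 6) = 3*s*w + 2*w^2 - 5*w + 6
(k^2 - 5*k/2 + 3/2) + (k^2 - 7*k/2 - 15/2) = 2*k^2 - 6*k - 6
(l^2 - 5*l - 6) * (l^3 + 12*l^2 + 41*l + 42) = l^5 + 7*l^4 - 25*l^3 - 235*l^2 - 456*l - 252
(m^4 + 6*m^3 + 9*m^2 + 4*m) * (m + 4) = m^5 + 10*m^4 + 33*m^3 + 40*m^2 + 16*m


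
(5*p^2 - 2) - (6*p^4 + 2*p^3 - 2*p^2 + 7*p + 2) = -6*p^4 - 2*p^3 + 7*p^2 - 7*p - 4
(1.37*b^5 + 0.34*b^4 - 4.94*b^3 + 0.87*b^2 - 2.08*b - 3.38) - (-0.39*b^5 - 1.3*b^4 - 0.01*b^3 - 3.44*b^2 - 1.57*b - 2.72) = 1.76*b^5 + 1.64*b^4 - 4.93*b^3 + 4.31*b^2 - 0.51*b - 0.66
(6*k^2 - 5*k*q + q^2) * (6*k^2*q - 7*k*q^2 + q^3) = 36*k^4*q - 72*k^3*q^2 + 47*k^2*q^3 - 12*k*q^4 + q^5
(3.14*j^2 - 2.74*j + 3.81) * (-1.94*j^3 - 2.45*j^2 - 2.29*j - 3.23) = -6.0916*j^5 - 2.3774*j^4 - 7.869*j^3 - 13.2021*j^2 + 0.125300000000001*j - 12.3063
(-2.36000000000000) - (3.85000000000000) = -6.21000000000000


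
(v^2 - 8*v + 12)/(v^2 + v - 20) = (v^2 - 8*v + 12)/(v^2 + v - 20)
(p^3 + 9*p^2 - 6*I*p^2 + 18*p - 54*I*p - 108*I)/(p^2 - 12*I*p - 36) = (p^2 + 9*p + 18)/(p - 6*I)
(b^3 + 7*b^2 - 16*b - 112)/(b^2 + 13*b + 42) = (b^2 - 16)/(b + 6)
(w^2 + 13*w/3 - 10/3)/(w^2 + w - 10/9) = 3*(w + 5)/(3*w + 5)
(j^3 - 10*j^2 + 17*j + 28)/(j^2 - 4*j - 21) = (j^2 - 3*j - 4)/(j + 3)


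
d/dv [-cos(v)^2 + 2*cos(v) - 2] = 2*(cos(v) - 1)*sin(v)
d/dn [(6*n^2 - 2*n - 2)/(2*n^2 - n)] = 2*(-n^2 + 4*n - 1)/(n^2*(4*n^2 - 4*n + 1))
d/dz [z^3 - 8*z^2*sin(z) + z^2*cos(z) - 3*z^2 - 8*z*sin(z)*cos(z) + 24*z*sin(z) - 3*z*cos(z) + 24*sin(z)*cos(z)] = -z^2*sin(z) - 8*z^2*cos(z) + 3*z^2 - 13*z*sin(z) + 26*z*cos(z) - 8*z*cos(2*z) - 6*z + 24*sin(z) - 4*sin(2*z) - 3*cos(z) + 24*cos(2*z)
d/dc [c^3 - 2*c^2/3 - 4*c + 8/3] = 3*c^2 - 4*c/3 - 4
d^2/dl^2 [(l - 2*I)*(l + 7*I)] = 2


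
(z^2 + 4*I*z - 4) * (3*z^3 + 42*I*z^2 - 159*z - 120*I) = 3*z^5 + 54*I*z^4 - 339*z^3 - 924*I*z^2 + 1116*z + 480*I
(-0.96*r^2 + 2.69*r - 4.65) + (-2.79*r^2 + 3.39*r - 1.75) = -3.75*r^2 + 6.08*r - 6.4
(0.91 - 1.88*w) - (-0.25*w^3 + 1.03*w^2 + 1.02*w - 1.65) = 0.25*w^3 - 1.03*w^2 - 2.9*w + 2.56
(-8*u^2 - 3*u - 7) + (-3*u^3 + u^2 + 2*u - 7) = -3*u^3 - 7*u^2 - u - 14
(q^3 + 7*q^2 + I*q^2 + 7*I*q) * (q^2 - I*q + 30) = q^5 + 7*q^4 + 31*q^3 + 217*q^2 + 30*I*q^2 + 210*I*q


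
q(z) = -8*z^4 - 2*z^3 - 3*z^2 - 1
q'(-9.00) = 22896.00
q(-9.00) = -51274.00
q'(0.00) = 0.00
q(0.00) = -1.00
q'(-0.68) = 11.37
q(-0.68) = -3.47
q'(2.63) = -639.41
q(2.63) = -440.88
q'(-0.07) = 0.40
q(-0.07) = -1.01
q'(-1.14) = 46.45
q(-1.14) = -15.45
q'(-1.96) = 229.66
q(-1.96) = -115.53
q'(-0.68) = 11.37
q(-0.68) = -3.47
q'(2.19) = -378.03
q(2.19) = -220.42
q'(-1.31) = 69.50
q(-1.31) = -25.21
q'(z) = -32*z^3 - 6*z^2 - 6*z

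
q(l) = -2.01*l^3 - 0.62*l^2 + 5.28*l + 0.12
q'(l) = -6.03*l^2 - 1.24*l + 5.28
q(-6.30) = 444.84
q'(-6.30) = -226.24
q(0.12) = 0.74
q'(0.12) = 5.04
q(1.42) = 0.61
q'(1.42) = -8.64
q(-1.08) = -3.77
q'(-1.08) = -0.41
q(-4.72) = 172.75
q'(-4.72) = -123.21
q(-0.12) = -0.52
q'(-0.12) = 5.34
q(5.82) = -386.40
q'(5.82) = -206.19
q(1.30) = 1.52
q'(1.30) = -6.52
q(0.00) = 0.12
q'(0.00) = 5.28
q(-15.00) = 6565.17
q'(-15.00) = -1332.87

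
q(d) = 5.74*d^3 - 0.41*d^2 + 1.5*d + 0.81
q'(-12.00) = 2491.02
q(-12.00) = -9994.95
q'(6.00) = 616.50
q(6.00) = 1234.89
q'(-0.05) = 1.58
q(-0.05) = 0.73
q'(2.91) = 144.93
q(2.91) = 143.15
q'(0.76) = 10.82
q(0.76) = 4.23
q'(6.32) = 684.13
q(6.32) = 1442.90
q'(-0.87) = 15.25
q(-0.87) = -4.59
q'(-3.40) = 203.35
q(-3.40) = -234.63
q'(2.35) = 94.67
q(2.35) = 76.56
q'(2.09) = 75.00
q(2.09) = 54.56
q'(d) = 17.22*d^2 - 0.82*d + 1.5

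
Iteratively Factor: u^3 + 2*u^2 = (u)*(u^2 + 2*u) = u^2*(u + 2)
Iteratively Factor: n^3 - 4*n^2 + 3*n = (n)*(n^2 - 4*n + 3) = n*(n - 1)*(n - 3)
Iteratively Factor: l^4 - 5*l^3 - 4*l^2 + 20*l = (l - 5)*(l^3 - 4*l) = (l - 5)*(l - 2)*(l^2 + 2*l) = (l - 5)*(l - 2)*(l + 2)*(l)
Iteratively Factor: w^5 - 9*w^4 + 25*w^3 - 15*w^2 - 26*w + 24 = (w - 2)*(w^4 - 7*w^3 + 11*w^2 + 7*w - 12) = (w - 2)*(w + 1)*(w^3 - 8*w^2 + 19*w - 12) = (w - 4)*(w - 2)*(w + 1)*(w^2 - 4*w + 3) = (w - 4)*(w - 2)*(w - 1)*(w + 1)*(w - 3)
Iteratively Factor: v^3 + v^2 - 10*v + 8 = (v - 1)*(v^2 + 2*v - 8) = (v - 2)*(v - 1)*(v + 4)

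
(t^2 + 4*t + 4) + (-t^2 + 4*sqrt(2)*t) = 4*t + 4*sqrt(2)*t + 4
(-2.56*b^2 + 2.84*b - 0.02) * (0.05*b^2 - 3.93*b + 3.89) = -0.128*b^4 + 10.2028*b^3 - 21.1206*b^2 + 11.1262*b - 0.0778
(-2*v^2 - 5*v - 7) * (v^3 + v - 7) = -2*v^5 - 5*v^4 - 9*v^3 + 9*v^2 + 28*v + 49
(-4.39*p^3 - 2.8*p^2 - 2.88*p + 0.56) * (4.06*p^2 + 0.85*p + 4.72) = -17.8234*p^5 - 15.0995*p^4 - 34.7936*p^3 - 13.3904*p^2 - 13.1176*p + 2.6432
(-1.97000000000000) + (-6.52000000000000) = -8.49000000000000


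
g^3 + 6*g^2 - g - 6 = (g - 1)*(g + 1)*(g + 6)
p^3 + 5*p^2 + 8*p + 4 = (p + 1)*(p + 2)^2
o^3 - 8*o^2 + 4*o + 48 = (o - 6)*(o - 4)*(o + 2)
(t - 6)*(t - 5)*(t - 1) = t^3 - 12*t^2 + 41*t - 30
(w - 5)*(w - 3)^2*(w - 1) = w^4 - 12*w^3 + 50*w^2 - 84*w + 45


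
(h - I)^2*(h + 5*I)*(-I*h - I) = -I*h^4 + 3*h^3 - I*h^3 + 3*h^2 - 9*I*h^2 - 5*h - 9*I*h - 5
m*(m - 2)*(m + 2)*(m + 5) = m^4 + 5*m^3 - 4*m^2 - 20*m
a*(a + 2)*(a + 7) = a^3 + 9*a^2 + 14*a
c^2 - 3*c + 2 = (c - 2)*(c - 1)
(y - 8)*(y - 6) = y^2 - 14*y + 48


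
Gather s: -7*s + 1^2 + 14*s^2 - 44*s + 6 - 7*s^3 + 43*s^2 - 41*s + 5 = -7*s^3 + 57*s^2 - 92*s + 12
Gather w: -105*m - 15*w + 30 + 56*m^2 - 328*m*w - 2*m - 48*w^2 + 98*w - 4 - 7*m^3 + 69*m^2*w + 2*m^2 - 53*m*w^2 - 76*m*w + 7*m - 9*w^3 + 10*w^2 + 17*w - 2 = -7*m^3 + 58*m^2 - 100*m - 9*w^3 + w^2*(-53*m - 38) + w*(69*m^2 - 404*m + 100) + 24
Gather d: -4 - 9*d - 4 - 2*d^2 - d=-2*d^2 - 10*d - 8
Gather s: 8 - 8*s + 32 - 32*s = 40 - 40*s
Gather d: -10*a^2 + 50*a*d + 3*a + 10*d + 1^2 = -10*a^2 + 3*a + d*(50*a + 10) + 1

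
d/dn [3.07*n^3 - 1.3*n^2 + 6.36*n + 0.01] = 9.21*n^2 - 2.6*n + 6.36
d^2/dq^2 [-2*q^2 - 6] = -4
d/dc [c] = 1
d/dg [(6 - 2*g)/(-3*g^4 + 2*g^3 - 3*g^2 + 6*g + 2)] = 2*(3*g^4 - 2*g^3 + 3*g^2 - 6*g - 6*(g - 3)*(2*g^3 - g^2 + g - 1) - 2)/(-3*g^4 + 2*g^3 - 3*g^2 + 6*g + 2)^2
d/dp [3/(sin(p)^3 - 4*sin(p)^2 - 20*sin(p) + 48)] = 3*(-3*sin(p)^2 + 8*sin(p) + 20)*cos(p)/(sin(p)^3 - 4*sin(p)^2 - 20*sin(p) + 48)^2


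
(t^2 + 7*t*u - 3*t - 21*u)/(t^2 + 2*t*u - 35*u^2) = (t - 3)/(t - 5*u)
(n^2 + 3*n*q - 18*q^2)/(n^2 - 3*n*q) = (n + 6*q)/n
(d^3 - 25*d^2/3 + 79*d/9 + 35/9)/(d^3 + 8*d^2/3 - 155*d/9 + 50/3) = (3*d^2 - 20*d - 7)/(3*d^2 + 13*d - 30)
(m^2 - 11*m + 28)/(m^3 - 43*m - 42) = (m - 4)/(m^2 + 7*m + 6)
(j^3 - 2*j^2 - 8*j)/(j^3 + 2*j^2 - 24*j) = (j + 2)/(j + 6)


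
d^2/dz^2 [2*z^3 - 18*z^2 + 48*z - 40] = 12*z - 36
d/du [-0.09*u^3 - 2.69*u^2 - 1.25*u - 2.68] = -0.27*u^2 - 5.38*u - 1.25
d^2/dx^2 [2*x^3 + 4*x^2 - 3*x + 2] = 12*x + 8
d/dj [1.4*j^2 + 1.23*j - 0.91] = 2.8*j + 1.23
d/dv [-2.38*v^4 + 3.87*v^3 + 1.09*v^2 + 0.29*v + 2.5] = -9.52*v^3 + 11.61*v^2 + 2.18*v + 0.29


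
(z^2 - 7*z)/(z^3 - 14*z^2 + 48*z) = (z - 7)/(z^2 - 14*z + 48)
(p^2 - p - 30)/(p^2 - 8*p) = (p^2 - p - 30)/(p*(p - 8))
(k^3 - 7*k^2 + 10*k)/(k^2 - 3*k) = (k^2 - 7*k + 10)/(k - 3)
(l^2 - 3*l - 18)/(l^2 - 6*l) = (l + 3)/l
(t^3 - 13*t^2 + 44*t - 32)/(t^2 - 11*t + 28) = (t^2 - 9*t + 8)/(t - 7)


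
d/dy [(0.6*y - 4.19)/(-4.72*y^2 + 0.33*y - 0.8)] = (2.832*y^2 - 39.5536*y + 0.9027)/(22.2784*y^4 - 3.1152*y^3 + 7.6609*y^2 - 0.528*y + 0.64)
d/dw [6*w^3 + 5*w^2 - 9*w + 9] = 18*w^2 + 10*w - 9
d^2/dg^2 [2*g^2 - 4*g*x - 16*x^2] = 4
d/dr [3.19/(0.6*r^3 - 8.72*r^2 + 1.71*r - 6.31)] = (-5.742*r^2 + 55.6336*r - 5.4549)/(0.6*r^3 - 8.72*r^2 + 1.71*r - 6.31)^2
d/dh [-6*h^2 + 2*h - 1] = 2 - 12*h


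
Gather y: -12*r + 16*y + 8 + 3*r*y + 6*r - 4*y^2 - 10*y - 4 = -6*r - 4*y^2 + y*(3*r + 6) + 4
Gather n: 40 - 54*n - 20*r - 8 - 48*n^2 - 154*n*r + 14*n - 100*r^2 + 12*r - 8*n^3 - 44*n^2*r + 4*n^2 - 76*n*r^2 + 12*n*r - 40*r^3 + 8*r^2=-8*n^3 + n^2*(-44*r - 44) + n*(-76*r^2 - 142*r - 40) - 40*r^3 - 92*r^2 - 8*r + 32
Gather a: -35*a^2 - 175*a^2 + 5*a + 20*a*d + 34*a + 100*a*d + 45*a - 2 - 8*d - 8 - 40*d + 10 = -210*a^2 + a*(120*d + 84) - 48*d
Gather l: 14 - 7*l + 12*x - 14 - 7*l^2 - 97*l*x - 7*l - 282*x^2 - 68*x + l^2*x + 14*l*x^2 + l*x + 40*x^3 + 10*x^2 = l^2*(x - 7) + l*(14*x^2 - 96*x - 14) + 40*x^3 - 272*x^2 - 56*x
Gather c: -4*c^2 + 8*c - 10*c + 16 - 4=-4*c^2 - 2*c + 12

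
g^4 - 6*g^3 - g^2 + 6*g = g*(g - 6)*(g - 1)*(g + 1)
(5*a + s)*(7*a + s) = 35*a^2 + 12*a*s + s^2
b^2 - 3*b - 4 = (b - 4)*(b + 1)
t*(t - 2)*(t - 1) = t^3 - 3*t^2 + 2*t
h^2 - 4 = (h - 2)*(h + 2)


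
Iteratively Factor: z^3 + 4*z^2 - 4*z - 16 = (z + 2)*(z^2 + 2*z - 8) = (z - 2)*(z + 2)*(z + 4)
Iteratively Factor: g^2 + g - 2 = (g - 1)*(g + 2)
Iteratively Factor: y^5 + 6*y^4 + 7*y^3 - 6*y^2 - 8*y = (y - 1)*(y^4 + 7*y^3 + 14*y^2 + 8*y) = y*(y - 1)*(y^3 + 7*y^2 + 14*y + 8) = y*(y - 1)*(y + 4)*(y^2 + 3*y + 2) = y*(y - 1)*(y + 2)*(y + 4)*(y + 1)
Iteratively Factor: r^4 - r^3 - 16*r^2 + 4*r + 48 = (r - 2)*(r^3 + r^2 - 14*r - 24) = (r - 4)*(r - 2)*(r^2 + 5*r + 6) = (r - 4)*(r - 2)*(r + 3)*(r + 2)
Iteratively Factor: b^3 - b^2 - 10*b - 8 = (b + 2)*(b^2 - 3*b - 4) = (b + 1)*(b + 2)*(b - 4)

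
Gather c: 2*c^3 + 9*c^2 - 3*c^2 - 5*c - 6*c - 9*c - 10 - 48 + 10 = 2*c^3 + 6*c^2 - 20*c - 48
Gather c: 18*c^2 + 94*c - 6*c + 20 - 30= 18*c^2 + 88*c - 10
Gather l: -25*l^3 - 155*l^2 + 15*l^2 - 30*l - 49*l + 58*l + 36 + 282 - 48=-25*l^3 - 140*l^2 - 21*l + 270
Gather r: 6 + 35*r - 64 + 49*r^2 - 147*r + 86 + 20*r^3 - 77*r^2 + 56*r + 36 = 20*r^3 - 28*r^2 - 56*r + 64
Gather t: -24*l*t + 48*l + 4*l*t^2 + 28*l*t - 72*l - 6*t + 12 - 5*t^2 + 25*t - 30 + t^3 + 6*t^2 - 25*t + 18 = -24*l + t^3 + t^2*(4*l + 1) + t*(4*l - 6)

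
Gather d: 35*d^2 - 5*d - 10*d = 35*d^2 - 15*d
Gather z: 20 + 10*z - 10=10*z + 10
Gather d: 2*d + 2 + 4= 2*d + 6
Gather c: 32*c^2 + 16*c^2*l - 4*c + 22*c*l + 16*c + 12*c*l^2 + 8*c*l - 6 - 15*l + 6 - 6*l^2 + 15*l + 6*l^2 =c^2*(16*l + 32) + c*(12*l^2 + 30*l + 12)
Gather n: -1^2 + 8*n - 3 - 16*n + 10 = 6 - 8*n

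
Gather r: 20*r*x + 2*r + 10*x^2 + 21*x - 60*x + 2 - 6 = r*(20*x + 2) + 10*x^2 - 39*x - 4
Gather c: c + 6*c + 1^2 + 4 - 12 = 7*c - 7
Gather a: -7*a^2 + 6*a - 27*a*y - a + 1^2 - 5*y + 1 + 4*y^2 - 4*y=-7*a^2 + a*(5 - 27*y) + 4*y^2 - 9*y + 2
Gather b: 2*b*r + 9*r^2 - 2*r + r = 2*b*r + 9*r^2 - r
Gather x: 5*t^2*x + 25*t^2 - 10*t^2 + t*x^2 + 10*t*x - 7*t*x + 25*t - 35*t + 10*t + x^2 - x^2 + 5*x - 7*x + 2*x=15*t^2 + t*x^2 + x*(5*t^2 + 3*t)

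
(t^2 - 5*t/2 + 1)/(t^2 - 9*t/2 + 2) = (t - 2)/(t - 4)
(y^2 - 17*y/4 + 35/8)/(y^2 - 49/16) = 2*(2*y - 5)/(4*y + 7)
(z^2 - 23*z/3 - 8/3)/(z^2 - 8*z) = (z + 1/3)/z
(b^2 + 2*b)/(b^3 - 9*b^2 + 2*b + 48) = b/(b^2 - 11*b + 24)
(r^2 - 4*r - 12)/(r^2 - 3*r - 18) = (r + 2)/(r + 3)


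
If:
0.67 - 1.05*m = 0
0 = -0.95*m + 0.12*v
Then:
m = 0.64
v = 5.05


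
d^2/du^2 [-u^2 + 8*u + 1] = -2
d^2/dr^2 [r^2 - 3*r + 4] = 2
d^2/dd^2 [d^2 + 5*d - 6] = 2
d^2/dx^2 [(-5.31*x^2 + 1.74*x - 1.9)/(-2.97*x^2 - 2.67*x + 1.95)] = (5.6843418860808e-14*x^4 - 114.91227*x^3 + 285.07545*x^2 + 29.9376*x + 71.36145)/(26.198073*x^6 + 70.655409*x^5 + 11.916234*x^4 - 73.745667*x^3 - 7.82379*x^2 + 30.458025*x - 7.414875)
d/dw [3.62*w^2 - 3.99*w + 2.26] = 7.24*w - 3.99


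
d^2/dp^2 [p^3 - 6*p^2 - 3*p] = 6*p - 12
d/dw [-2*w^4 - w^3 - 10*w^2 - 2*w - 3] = -8*w^3 - 3*w^2 - 20*w - 2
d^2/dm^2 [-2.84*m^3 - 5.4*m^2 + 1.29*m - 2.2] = -17.04*m - 10.8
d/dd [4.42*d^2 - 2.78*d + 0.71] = 8.84*d - 2.78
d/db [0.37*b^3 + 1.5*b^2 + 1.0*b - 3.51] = 1.11*b^2 + 3.0*b + 1.0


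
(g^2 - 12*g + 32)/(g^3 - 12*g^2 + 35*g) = (g^2 - 12*g + 32)/(g*(g^2 - 12*g + 35))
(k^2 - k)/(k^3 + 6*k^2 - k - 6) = k/(k^2 + 7*k + 6)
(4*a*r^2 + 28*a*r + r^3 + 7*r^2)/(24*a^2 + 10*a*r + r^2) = r*(r + 7)/(6*a + r)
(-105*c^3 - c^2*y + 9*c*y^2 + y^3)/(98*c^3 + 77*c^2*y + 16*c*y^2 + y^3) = (-15*c^2 + 2*c*y + y^2)/(14*c^2 + 9*c*y + y^2)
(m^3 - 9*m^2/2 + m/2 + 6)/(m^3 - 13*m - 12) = (m - 3/2)/(m + 3)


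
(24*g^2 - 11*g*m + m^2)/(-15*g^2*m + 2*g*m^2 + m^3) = (-8*g + m)/(m*(5*g + m))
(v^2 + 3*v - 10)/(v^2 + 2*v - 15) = (v - 2)/(v - 3)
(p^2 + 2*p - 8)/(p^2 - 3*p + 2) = (p + 4)/(p - 1)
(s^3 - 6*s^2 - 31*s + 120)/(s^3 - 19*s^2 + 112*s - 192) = (s + 5)/(s - 8)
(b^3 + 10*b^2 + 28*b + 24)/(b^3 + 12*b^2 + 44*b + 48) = (b + 2)/(b + 4)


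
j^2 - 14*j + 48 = (j - 8)*(j - 6)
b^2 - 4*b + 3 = (b - 3)*(b - 1)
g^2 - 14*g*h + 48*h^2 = (g - 8*h)*(g - 6*h)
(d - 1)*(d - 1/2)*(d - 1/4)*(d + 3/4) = d^4 - d^3 - 7*d^2/16 + 17*d/32 - 3/32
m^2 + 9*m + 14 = (m + 2)*(m + 7)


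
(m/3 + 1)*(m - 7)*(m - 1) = m^3/3 - 5*m^2/3 - 17*m/3 + 7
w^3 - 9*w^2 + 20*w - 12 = (w - 6)*(w - 2)*(w - 1)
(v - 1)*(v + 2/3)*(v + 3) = v^3 + 8*v^2/3 - 5*v/3 - 2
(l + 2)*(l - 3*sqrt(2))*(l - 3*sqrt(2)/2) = l^3 - 9*sqrt(2)*l^2/2 + 2*l^2 - 9*sqrt(2)*l + 9*l + 18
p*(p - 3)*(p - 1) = p^3 - 4*p^2 + 3*p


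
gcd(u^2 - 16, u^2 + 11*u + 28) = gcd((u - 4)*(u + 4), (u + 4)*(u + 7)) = u + 4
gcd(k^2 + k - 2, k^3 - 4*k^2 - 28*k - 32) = k + 2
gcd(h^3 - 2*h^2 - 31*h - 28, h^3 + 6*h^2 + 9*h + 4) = h^2 + 5*h + 4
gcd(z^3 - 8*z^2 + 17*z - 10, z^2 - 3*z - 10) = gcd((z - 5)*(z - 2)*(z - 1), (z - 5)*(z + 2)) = z - 5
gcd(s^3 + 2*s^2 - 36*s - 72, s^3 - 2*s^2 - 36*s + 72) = s^2 - 36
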